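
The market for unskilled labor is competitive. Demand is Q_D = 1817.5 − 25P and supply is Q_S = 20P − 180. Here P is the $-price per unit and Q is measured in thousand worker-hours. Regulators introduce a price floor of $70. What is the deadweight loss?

$18448 thousand

In inverse form: demand P = 72.7 − 0.04Q, supply P = 9 + 0.05Q.
Competitive equilibrium: 72.7 − 0.04Q = 9 + 0.05Q → Q* = 707.7778, P* = 44.3889.
At the floor P = 70, quantity demanded = (72.7 − 70)/0.04 = 67.5.
Sellers' marginal cost at Q' = 67.5: 9 + 0.05·67.5 = 12.375.
ΔQ = 707.7778 − 67.5 = 640.2778; wedge = 70 − 12.375 = 57.625.
The triangle = ½ × 640.2778 × 57.625 = $18448 thousand.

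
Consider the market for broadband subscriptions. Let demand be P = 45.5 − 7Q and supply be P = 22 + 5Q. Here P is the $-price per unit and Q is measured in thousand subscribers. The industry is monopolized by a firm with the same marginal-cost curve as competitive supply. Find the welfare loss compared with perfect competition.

$3.12 thousand

Competitive equilibrium: 45.5 − 7Q = 22 + 5Q → Q* = 1.9583, P* = 31.7917.
Marginal revenue: MR = 45.5 − 14Q. Set MR = MC: 45.5 − 14Q = 22 + 5Q → Q_m = 1.2368.
Price P_m = 45.5 − 7·1.2368 = 36.8424; MC(Q_m) = 22 + 5·1.2368 = 28.184.
Competitive Q* = 1.9583, so ΔQ = 0.7215; wedge = 36.8424 − 28.184 = 8.6584.
DWL = ½ × 0.7215 × 8.6584 = $3.12 thousand.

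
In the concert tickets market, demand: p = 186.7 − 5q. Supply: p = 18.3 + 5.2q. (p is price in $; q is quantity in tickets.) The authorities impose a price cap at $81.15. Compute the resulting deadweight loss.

Competitive equilibrium: 186.7 − 5q = 18.3 + 5.2q → q* = 16.5098, p* = 104.151.
At the ceiling p = 81.15, quantity supplied = (81.15 − 18.3)/5.2 = 12.0865.
Willingness to pay at q' = 12.0865: 186.7 − 5·12.0865 = 126.2675.
Δq = 16.5098 − 12.0865 = 4.4233; wedge = 126.2675 − 81.15 = 45.1175.
Welfare loss = ½ × 4.4233 × 45.1175 = $99.78.

$99.78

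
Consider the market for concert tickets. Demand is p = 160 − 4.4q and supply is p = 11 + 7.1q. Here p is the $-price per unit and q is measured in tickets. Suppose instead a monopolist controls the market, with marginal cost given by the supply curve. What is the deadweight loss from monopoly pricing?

Competitive equilibrium: 160 − 4.4q = 11 + 7.1q → q* = 12.9565, p* = 102.9913.
Marginal revenue: MR = 160 − 8.8q. Set MR = MC: 160 − 8.8q = 11 + 7.1q → q_m = 9.3711.
Price p_m = 160 − 4.4·9.3711 = 118.7672; MC(q_m) = 11 + 7.1·9.3711 = 77.5348.
Competitive q* = 12.9565, so Δq = 3.5854; wedge = 118.7672 − 77.5348 = 41.2324.
Welfare loss = ½ × 3.5854 × 41.2324 = $73.92.

$73.92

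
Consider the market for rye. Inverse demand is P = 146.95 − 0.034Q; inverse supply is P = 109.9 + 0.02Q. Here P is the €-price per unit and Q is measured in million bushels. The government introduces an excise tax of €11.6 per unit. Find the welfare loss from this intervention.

€1245.93 million

Competitive equilibrium: 146.95 − 0.034Q = 109.9 + 0.02Q → Q* = 686.1111, P* = 123.6222.
With the tax, the buyer price exceeds the seller price by 11.6: (146.95 − 0.034Q) − (109.9 + 0.02Q) = 11.6 → Q' = 471.2963.
ΔQ = 686.1111 − 471.2963 = 214.8148; the wedge equals the tax, 11.6.
Deadweight loss = ½ × 214.8148 × 11.6 = €1245.93 million.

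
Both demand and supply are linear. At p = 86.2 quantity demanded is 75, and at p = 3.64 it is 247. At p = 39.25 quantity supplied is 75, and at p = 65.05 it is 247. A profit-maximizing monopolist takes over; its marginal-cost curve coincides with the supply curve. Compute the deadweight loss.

Demand slope = (3.64 − 86.2)/(247 − 75) = −0.48, so p = 122.2 − 0.48q.
Supply slope = (65.05 − 39.25)/(247 − 75) = 0.15, so p = 28 + 0.15q.
Competitive equilibrium: 122.2 − 0.48q = 28 + 0.15q → q* = 149.52381, p* = 50.42857.
Marginal revenue: MR = 122.2 − 0.96q. Set MR = MC: 122.2 − 0.96q = 28 + 0.15q → q_m = 84.86486.
Price p_m = 122.2 − 0.48·84.86486 = 81.46487; MC(q_m) = 28 + 0.15·84.86486 = 40.72973.
Competitive q* = 149.52381, so Δq = 64.65895; wedge = 81.46487 − 40.72973 = 40.73514.
Deadweight loss = ½ × 64.65895 × 40.73514 = 1316.95.

1316.95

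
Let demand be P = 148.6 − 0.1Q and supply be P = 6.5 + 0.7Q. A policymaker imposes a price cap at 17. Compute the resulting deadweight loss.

Competitive equilibrium: 148.6 − 0.1Q = 6.5 + 0.7Q → Q* = 177.625, P* = 130.8375.
At the ceiling P = 17, quantity supplied = (17 − 6.5)/0.7 = 15.
Willingness to pay at Q' = 15: 148.6 − 0.1·15 = 147.1.
ΔQ = 177.625 − 15 = 162.625; wedge = 147.1 − 17 = 130.1.
Welfare loss = ½ × 162.625 × 130.1 = 10578.76.

10578.76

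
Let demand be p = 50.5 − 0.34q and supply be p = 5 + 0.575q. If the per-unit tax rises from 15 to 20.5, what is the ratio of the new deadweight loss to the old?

Competitive equilibrium: 50.5 − 0.34q = 5 + 0.575q → q* = 49.7268, p* = 33.5929.
For a per-unit tax t: Δq = t/0.915, so DWL = ½·t·(t/0.915) = t²/1.83.
At t = 15: DWL = 122.951. At t = 20.5: DWL = 229.645.
Ratio = (20.5/15)² = 1.868.

1.868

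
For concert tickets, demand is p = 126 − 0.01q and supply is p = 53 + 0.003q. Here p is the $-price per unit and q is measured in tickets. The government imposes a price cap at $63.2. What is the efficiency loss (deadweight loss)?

Competitive equilibrium: 126 − 0.01q = 53 + 0.003q → q* = 5615.3846, p* = 69.8462.
At the ceiling p = 63.2, quantity supplied = (63.2 − 53)/0.003 = 3400.
Willingness to pay at q' = 3400: 126 − 0.01·3400 = 92.
Δq = 5615.3846 − 3400 = 2215.3846; wedge = 92 − 63.2 = 28.8.
Welfare loss = ½ × 2215.3846 × 28.8 = $31901.54.

$31901.54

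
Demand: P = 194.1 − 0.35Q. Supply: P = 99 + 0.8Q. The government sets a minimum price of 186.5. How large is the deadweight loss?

Competitive equilibrium: 194.1 − 0.35Q = 99 + 0.8Q → Q* = 82.6957, P* = 165.1565.
At the floor P = 186.5, quantity demanded = (194.1 − 186.5)/0.35 = 21.7143.
Sellers' marginal cost at Q' = 21.7143: 99 + 0.8·21.7143 = 116.3714.
ΔQ = 82.6957 − 21.7143 = 60.9814; wedge = 186.5 − 116.3714 = 70.1286.
Deadweight loss = ½ × 60.9814 × 70.1286 = 2138.27.

2138.27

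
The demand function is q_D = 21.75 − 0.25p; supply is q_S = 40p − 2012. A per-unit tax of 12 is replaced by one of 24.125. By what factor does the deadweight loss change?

In inverse form: demand p = 87 − 4q, supply p = 50.3 + 0.025q.
Competitive equilibrium: 87 − 4q = 50.3 + 0.025q → q* = 9.118, p* = 50.528.
For a per-unit tax t: Δq = t/4.025, so DWL = ½·t·(t/4.025) = t²/8.05.
At t = 12: DWL = 17.888. At t = 24.125: DWL = 72.300.
Ratio = (24.125/12)² = 4.042.

4.042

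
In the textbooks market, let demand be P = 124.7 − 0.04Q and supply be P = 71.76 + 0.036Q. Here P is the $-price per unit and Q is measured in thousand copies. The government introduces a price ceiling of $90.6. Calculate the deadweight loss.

Competitive equilibrium: 124.7 − 0.04Q = 71.76 + 0.036Q → Q* = 696.57895, P* = 96.83684.
At the ceiling P = 90.6, quantity supplied = (90.6 − 71.76)/0.036 = 523.33333.
Willingness to pay at Q' = 523.33333: 124.7 − 0.04·523.33333 = 103.76667.
ΔQ = 696.57895 − 523.33333 = 173.24562; wedge = 103.76667 − 90.6 = 13.16667.
Welfare loss = ½ × 173.24562 × 13.16667 = $1140.53 thousand.

$1140.53 thousand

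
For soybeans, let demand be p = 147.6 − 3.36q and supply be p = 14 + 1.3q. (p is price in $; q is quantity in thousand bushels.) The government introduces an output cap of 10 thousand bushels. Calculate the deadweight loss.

Competitive equilibrium: 147.6 − 3.36q = 14 + 1.3q → q* = 28.6695, p* = 51.2704.
At q = 10: demand price = 147.6 − 3.36·10 = 114; supply price = 14 + 1.3·10 = 27.
Δq = 28.6695 − 10 = 18.6695; wedge = 114 − 27 = 87.
Deadweight loss = ½ × 18.6695 × 87 = $812.12 thousand.

$812.12 thousand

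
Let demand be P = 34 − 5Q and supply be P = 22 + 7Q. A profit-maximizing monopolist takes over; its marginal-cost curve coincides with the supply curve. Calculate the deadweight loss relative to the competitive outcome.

Competitive equilibrium: 34 − 5Q = 22 + 7Q → Q* = 1, P* = 29.
Marginal revenue: MR = 34 − 10Q. Set MR = MC: 34 − 10Q = 22 + 7Q → Q_m = 0.7059.
Price P_m = 34 − 5·0.7059 = 30.4705; MC(Q_m) = 22 + 7·0.7059 = 26.9413.
Competitive Q* = 1, so ΔQ = 0.2941; wedge = 30.4705 − 26.9413 = 3.5292.
Welfare loss = ½ × 0.2941 × 3.5292 = 0.52.

0.52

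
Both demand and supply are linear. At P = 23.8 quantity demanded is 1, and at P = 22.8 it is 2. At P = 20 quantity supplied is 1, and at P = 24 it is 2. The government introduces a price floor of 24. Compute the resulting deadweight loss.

2.304

Demand slope = (22.8 − 23.8)/(2 − 1) = −1, so P = 24.8 − Q.
Supply slope = (24 − 20)/(2 − 1) = 4, so P = 16 + 4Q.
Competitive equilibrium: 24.8 − Q = 16 + 4Q → Q* = 1.76, P* = 23.04.
At the floor P = 24, quantity demanded = (24.8 − 24)/1 = 0.8.
Sellers' marginal cost at Q' = 0.8: 16 + 4·0.8 = 19.2.
ΔQ = 1.76 − 0.8 = 0.96; wedge = 24 − 19.2 = 4.8.
Deadweight loss = ½ × 0.96 × 4.8 = 2.304.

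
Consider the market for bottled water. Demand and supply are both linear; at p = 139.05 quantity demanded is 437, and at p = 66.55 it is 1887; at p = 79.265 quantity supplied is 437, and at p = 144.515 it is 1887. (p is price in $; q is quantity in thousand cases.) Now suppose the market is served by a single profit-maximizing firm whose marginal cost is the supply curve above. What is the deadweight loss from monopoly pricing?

Demand slope = (66.55 − 139.05)/(1887 − 437) = −0.05, so p = 160.9 − 0.05q.
Supply slope = (144.515 − 79.265)/(1887 − 437) = 0.045, so p = 59.6 + 0.045q.
Competitive equilibrium: 160.9 − 0.05q = 59.6 + 0.045q → q* = 1066.31579, p* = 107.58421.
Marginal revenue: MR = 160.9 − 0.1q. Set MR = MC: 160.9 − 0.1q = 59.6 + 0.045q → q_m = 698.62069.
Price p_m = 160.9 − 0.05·698.62069 = 125.96897; MC(q_m) = 59.6 + 0.045·698.62069 = 91.03793.
Competitive q* = 1066.31579, so Δq = 367.6951; wedge = 125.96897 − 91.03793 = 34.93104.
The triangle = ½ × 367.6951 × 34.93104 = $6421.99 thousand.

$6421.99 thousand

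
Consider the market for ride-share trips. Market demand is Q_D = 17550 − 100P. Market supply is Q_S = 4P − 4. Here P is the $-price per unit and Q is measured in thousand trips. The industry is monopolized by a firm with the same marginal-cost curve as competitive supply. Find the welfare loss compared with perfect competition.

$80.33 thousand

In inverse form: demand P = 175.5 − 0.01Q, supply P = 1 + 0.25Q.
Competitive equilibrium: 175.5 − 0.01Q = 1 + 0.25Q → Q* = 671.1538, P* = 168.7885.
Marginal revenue: MR = 175.5 − 0.02Q. Set MR = MC: 175.5 − 0.02Q = 1 + 0.25Q → Q_m = 646.2963.
Price P_m = 175.5 − 0.01·646.2963 = 169.037; MC(Q_m) = 1 + 0.25·646.2963 = 162.5741.
Competitive Q* = 671.1538, so ΔQ = 24.8575; wedge = 169.037 − 162.5741 = 6.4629.
DWL = ½ × 24.8575 × 6.4629 = $80.33 thousand.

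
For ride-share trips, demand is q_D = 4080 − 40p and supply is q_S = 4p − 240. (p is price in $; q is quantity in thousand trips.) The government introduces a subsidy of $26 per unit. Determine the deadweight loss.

$1229.09 thousand

In inverse form: demand p = 102 − 0.025q, supply p = 60 + 0.25q.
Competitive equilibrium: 102 − 0.025q = 60 + 0.25q → q* = 152.7273, p* = 98.1818.
The subsidy lowers effective supply by 26: p = 34 + 0.25q.
New quantity: 102 − 0.025q = 34 + 0.25q → q' = 247.2727.
Overproduction Δq = 247.2727 − 152.7273 = 94.5454; wedge = subsidy = 26.
Deadweight loss = ½ × 94.5454 × 26 = $1229.09 thousand.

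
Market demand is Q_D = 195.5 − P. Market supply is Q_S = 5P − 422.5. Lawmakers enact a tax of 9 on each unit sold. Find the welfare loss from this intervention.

In inverse form: demand P = 195.5 − Q, supply P = 84.5 + 0.2Q.
Competitive equilibrium: 195.5 − Q = 84.5 + 0.2Q → Q* = 92.5, P* = 103.
With the tax, the buyer price exceeds the seller price by 9: (195.5 − Q) − (84.5 + 0.2Q) = 9 → Q' = 85.
ΔQ = 92.5 − 85 = 7.5; the wedge equals the tax, 9.
The triangle = ½ × 7.5 × 9 = 33.75.

33.75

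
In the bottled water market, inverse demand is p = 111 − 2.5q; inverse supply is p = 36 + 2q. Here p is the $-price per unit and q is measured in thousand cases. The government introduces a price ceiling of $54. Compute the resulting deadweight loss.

Competitive equilibrium: 111 − 2.5q = 36 + 2q → q* = 16.6667, p* = 69.3333.
At the ceiling p = 54, quantity supplied = (54 − 36)/2 = 9.
Willingness to pay at q' = 9: 111 − 2.5·9 = 88.5.
Δq = 16.6667 − 9 = 7.6667; wedge = 88.5 − 54 = 34.5.
DWL = ½ × 7.6667 × 34.5 = $132.25 thousand.

$132.25 thousand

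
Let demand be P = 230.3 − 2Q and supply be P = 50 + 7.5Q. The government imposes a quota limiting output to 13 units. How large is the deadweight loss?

169.80

Competitive equilibrium: 230.3 − 2Q = 50 + 7.5Q → Q* = 18.9789, P* = 192.3421.
At Q = 13: demand price = 230.3 − 2·13 = 204.3; supply price = 50 + 7.5·13 = 147.5.
ΔQ = 18.9789 − 13 = 5.9789; wedge = 204.3 − 147.5 = 56.8.
Deadweight loss = ½ × 5.9789 × 56.8 = 169.80.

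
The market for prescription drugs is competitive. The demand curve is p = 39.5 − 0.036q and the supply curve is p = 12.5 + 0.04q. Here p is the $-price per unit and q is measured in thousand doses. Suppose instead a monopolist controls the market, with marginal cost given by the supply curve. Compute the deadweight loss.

$495.51 thousand

Competitive equilibrium: 39.5 − 0.036q = 12.5 + 0.04q → q* = 355.2632, p* = 26.7105.
Marginal revenue: MR = 39.5 − 0.072q. Set MR = MC: 39.5 − 0.072q = 12.5 + 0.04q → q_m = 241.0714.
Price p_m = 39.5 − 0.036·241.0714 = 30.8214; MC(q_m) = 12.5 + 0.04·241.0714 = 22.1429.
Competitive q* = 355.2632, so Δq = 114.1918; wedge = 30.8214 − 22.1429 = 8.6785.
Welfare loss = ½ × 114.1918 × 8.6785 = $495.51 thousand.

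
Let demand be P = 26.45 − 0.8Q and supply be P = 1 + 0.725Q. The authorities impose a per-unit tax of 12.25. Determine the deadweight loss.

49.20

Competitive equilibrium: 26.45 − 0.8Q = 1 + 0.725Q → Q* = 16.6885, P* = 13.0992.
With the tax, the buyer price exceeds the seller price by 12.25: (26.45 − 0.8Q) − (1 + 0.725Q) = 12.25 → Q' = 8.6557.
ΔQ = 16.6885 − 8.6557 = 8.0328; the wedge equals the tax, 12.25.
Welfare loss = ½ × 8.0328 × 12.25 = 49.20.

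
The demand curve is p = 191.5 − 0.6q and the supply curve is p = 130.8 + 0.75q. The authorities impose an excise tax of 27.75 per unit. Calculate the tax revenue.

Competitive equilibrium: 191.5 − 0.6q = 130.8 + 0.75q → q* = 44.963, p* = 164.5222.
With the tax, the buyer price exceeds the seller price by 27.75: (191.5 − 0.6q) − (130.8 + 0.75q) = 27.75 → q' = 24.4074.
Tax revenue = 27.75 × 24.4074 = 677.31.

677.31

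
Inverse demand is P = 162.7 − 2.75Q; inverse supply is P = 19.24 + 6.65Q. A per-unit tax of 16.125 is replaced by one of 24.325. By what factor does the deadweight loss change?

2.276

Competitive equilibrium: 162.7 − 2.75Q = 19.24 + 6.65Q → Q* = 15.2617, P* = 120.7303.
For a per-unit tax t: ΔQ = t/9.4, so DWL = ½·t·(t/9.4) = t²/18.8.
At t = 16.125: DWL = 13.831. At t = 24.325: DWL = 31.474.
Ratio = (24.325/16.125)² = 2.276.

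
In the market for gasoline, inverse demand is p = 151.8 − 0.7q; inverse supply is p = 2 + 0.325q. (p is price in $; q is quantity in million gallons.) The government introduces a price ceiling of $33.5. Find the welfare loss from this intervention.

Competitive equilibrium: 151.8 − 0.7q = 2 + 0.325q → q* = 146.1463, p* = 49.4976.
At the ceiling p = 33.5, quantity supplied = (33.5 − 2)/0.325 = 96.9231.
Willingness to pay at q' = 96.9231: 151.8 − 0.7·96.9231 = 83.9538.
Δq = 146.1463 − 96.9231 = 49.2232; wedge = 83.9538 − 33.5 = 50.4538.
The triangle = ½ × 49.2232 × 50.4538 = $1241.75 million.

$1241.75 million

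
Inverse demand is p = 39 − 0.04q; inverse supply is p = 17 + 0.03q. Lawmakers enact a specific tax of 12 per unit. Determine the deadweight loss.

1028.57

Competitive equilibrium: 39 − 0.04q = 17 + 0.03q → q* = 314.2857, p* = 26.4286.
With the tax, the buyer price exceeds the seller price by 12: (39 − 0.04q) − (17 + 0.03q) = 12 → q' = 142.8571.
Δq = 314.2857 − 142.8571 = 171.4286; the wedge equals the tax, 12.
Welfare loss = ½ × 171.4286 × 12 = 1028.57.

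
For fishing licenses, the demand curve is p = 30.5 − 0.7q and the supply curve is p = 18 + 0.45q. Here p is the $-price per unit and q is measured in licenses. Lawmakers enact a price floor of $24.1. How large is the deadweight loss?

Competitive equilibrium: 30.5 − 0.7q = 18 + 0.45q → q* = 10.8696, p* = 22.8913.
At the floor p = 24.1, quantity demanded = (30.5 − 24.1)/0.7 = 9.1429.
Sellers' marginal cost at q' = 9.1429: 18 + 0.45·9.1429 = 22.1143.
Δq = 10.8696 − 9.1429 = 1.7267; wedge = 24.1 − 22.1143 = 1.9857.
Welfare loss = ½ × 1.7267 × 1.9857 = $1.71.

$1.71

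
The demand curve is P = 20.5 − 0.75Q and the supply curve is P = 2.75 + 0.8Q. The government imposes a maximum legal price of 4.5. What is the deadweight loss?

Competitive equilibrium: 20.5 − 0.75Q = 2.75 + 0.8Q → Q* = 11.4516, P* = 11.9113.
At the ceiling P = 4.5, quantity supplied = (4.5 − 2.75)/0.8 = 2.1875.
Willingness to pay at Q' = 2.1875: 20.5 − 0.75·2.1875 = 18.8594.
ΔQ = 11.4516 − 2.1875 = 9.2641; wedge = 18.8594 − 4.5 = 14.3594.
Deadweight loss = ½ × 9.2641 × 14.3594 = 66.51.

66.51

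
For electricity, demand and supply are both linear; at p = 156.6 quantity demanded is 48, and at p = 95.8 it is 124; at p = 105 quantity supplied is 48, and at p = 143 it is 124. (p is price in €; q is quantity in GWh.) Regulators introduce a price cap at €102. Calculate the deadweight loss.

€1357.06

Demand slope = (95.8 − 156.6)/(124 − 48) = −0.8, so p = 195 − 0.8q.
Supply slope = (143 − 105)/(124 − 48) = 0.5, so p = 81 + 0.5q.
Competitive equilibrium: 195 − 0.8q = 81 + 0.5q → q* = 87.6923, p* = 124.8462.
At the ceiling p = 102, quantity supplied = (102 − 81)/0.5 = 42.
Willingness to pay at q' = 42: 195 − 0.8·42 = 161.4.
Δq = 87.6923 − 42 = 45.6923; wedge = 161.4 − 102 = 59.4.
DWL = ½ × 45.6923 × 59.4 = €1357.06.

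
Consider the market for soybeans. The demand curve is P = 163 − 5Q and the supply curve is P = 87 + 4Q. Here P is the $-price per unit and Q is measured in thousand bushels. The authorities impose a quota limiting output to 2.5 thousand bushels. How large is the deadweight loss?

Competitive equilibrium: 163 − 5Q = 87 + 4Q → Q* = 8.4444, P* = 120.7778.
At Q = 2.5: demand price = 163 − 5·2.5 = 150.5; supply price = 87 + 4·2.5 = 97.
ΔQ = 8.4444 − 2.5 = 5.9444; wedge = 150.5 − 97 = 53.5.
The triangle = ½ × 5.9444 × 53.5 = $159.01 thousand.

$159.01 thousand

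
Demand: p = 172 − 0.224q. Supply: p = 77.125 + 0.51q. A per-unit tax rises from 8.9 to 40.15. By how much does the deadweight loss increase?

Competitive equilibrium: 172 − 0.224q = 77.125 + 0.51q → q* = 129.2575, p* = 143.0463.
For a per-unit tax t: Δq = t/0.734, so DWL = ½·t·(t/0.734) = t²/1.468.
At t = 8.9: DWL = 53.958. At t = 40.15: DWL = 1098.108.
Increase = 1098.108 − 53.958 = 1044.15.

1044.15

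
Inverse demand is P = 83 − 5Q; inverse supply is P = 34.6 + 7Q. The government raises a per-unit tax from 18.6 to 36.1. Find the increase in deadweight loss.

39.89

Competitive equilibrium: 83 − 5Q = 34.6 + 7Q → Q* = 4.0333, P* = 62.8333.
For a per-unit tax t: ΔQ = t/12, so DWL = ½·t·(t/12) = t²/24.
At t = 18.6: DWL = 14.415. At t = 36.1: DWL = 54.3.
Increase = 54.3 − 14.415 = 39.89.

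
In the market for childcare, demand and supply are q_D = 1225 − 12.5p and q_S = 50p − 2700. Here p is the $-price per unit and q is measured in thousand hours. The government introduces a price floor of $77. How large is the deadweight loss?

$1575.31 thousand

In inverse form: demand p = 98 − 0.08q, supply p = 54 + 0.02q.
Competitive equilibrium: 98 − 0.08q = 54 + 0.02q → q* = 440, p* = 62.8.
At the floor p = 77, quantity demanded = (98 − 77)/0.08 = 262.5.
Sellers' marginal cost at q' = 262.5: 54 + 0.02·262.5 = 59.25.
Δq = 440 − 262.5 = 177.5; wedge = 77 − 59.25 = 17.75.
Welfare loss = ½ × 177.5 × 17.75 = $1575.31 thousand.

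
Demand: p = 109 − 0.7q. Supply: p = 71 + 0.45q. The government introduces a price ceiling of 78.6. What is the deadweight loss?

150.06

Competitive equilibrium: 109 − 0.7q = 71 + 0.45q → q* = 33.0435, p* = 85.8696.
At the ceiling p = 78.6, quantity supplied = (78.6 − 71)/0.45 = 16.8889.
Willingness to pay at q' = 16.8889: 109 − 0.7·16.8889 = 97.1778.
Δq = 33.0435 − 16.8889 = 16.1546; wedge = 97.1778 − 78.6 = 18.5778.
DWL = ½ × 16.1546 × 18.5778 = 150.06.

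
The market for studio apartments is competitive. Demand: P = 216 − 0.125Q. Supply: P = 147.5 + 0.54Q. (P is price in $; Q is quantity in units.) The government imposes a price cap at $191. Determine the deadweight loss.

$167.61

Competitive equilibrium: 216 − 0.125Q = 147.5 + 0.54Q → Q* = 103.0075, P* = 203.1241.
At the ceiling P = 191, quantity supplied = (191 − 147.5)/0.54 = 80.5556.
Willingness to pay at Q' = 80.5556: 216 − 0.125·80.5556 = 205.9306.
ΔQ = 103.0075 − 80.5556 = 22.4519; wedge = 205.9306 − 191 = 14.9306.
The triangle = ½ × 22.4519 × 14.9306 = $167.61.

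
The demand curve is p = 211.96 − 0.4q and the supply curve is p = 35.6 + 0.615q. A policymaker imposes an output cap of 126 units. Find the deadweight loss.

Competitive equilibrium: 211.96 − 0.4q = 35.6 + 0.615q → q* = 173.7537, p* = 142.4585.
At q = 126: demand price = 211.96 − 0.4·126 = 161.56; supply price = 35.6 + 0.615·126 = 113.09.
Δq = 173.7537 − 126 = 47.7537; wedge = 161.56 − 113.09 = 48.47.
Deadweight loss = ½ × 47.7537 × 48.47 = 1157.31.

1157.31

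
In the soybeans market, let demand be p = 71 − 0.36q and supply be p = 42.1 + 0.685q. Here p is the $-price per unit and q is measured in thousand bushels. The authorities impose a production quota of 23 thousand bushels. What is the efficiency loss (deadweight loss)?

Competitive equilibrium: 71 − 0.36q = 42.1 + 0.685q → q* = 27.6555, p* = 61.044.
At q = 23: demand price = 71 − 0.36·23 = 62.72; supply price = 42.1 + 0.685·23 = 57.855.
Δq = 27.6555 − 23 = 4.6555; wedge = 62.72 − 57.855 = 4.865.
The triangle = ½ × 4.6555 × 4.865 = $11.32 thousand.

$11.32 thousand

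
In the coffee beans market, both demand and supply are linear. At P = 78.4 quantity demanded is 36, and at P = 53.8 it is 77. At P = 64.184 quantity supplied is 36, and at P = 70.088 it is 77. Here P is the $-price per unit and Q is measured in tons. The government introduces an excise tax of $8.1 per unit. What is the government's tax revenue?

$358.19

Demand slope = (53.8 − 78.4)/(77 − 36) = −0.6, so P = 100 − 0.6Q.
Supply slope = (70.088 − 64.184)/(77 − 36) = 0.144, so P = 59 + 0.144Q.
Competitive equilibrium: 100 − 0.6Q = 59 + 0.144Q → Q* = 55.1075, P* = 66.9355.
With the tax, the buyer price exceeds the seller price by 8.1: (100 − 0.6Q) − (59 + 0.144Q) = 8.1 → Q' = 44.2204.
Tax revenue = 8.1 × 44.2204 = $358.19.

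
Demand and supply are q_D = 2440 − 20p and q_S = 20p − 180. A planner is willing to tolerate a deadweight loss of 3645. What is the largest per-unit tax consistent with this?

In inverse form: demand p = 122 − 0.05q, supply p = 9 + 0.05q.
Competitive equilibrium: 122 − 0.05q = 9 + 0.05q → q* = 1130, p* = 65.5.
A tax t gives Δq = t/0.1 and wedge t, so DWL = t²/0.2.
t²/0.2 = 3645 → t² = 729 → t = 27.

27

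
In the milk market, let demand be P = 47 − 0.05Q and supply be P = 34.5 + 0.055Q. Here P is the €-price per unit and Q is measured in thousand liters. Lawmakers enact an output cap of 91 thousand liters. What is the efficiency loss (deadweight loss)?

Competitive equilibrium: 47 − 0.05Q = 34.5 + 0.055Q → Q* = 119.0476, P* = 41.0476.
At Q = 91: demand price = 47 − 0.05·91 = 42.45; supply price = 34.5 + 0.055·91 = 39.505.
ΔQ = 119.0476 − 91 = 28.0476; wedge = 42.45 − 39.505 = 2.945.
Deadweight loss = ½ × 28.0476 × 2.945 = €41.30 thousand.

€41.30 thousand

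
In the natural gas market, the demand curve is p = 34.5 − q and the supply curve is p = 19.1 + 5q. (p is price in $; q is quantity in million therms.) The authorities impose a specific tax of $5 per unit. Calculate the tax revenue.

Competitive equilibrium: 34.5 − q = 19.1 + 5q → q* = 2.5667, p* = 31.9333.
With the tax, the buyer price exceeds the seller price by 5: (34.5 − q) − (19.1 + 5q) = 5 → q' = 1.7333.
Tax revenue = 5 × 1.7333 = $8.67 million.

$8.67 million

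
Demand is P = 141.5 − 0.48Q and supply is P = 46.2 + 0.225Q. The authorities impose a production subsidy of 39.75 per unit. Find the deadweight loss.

Competitive equilibrium: 141.5 − 0.48Q = 46.2 + 0.225Q → Q* = 135.1773, P* = 76.6149.
The subsidy lowers effective supply by 39.75: P = 6.45 + 0.225Q.
New quantity: 141.5 − 0.48Q = 6.45 + 0.225Q → Q' = 191.5603.
Overproduction ΔQ = 191.5603 − 135.1773 = 56.383; wedge = subsidy = 39.75.
Welfare loss = ½ × 56.383 × 39.75 = 1120.61.

1120.61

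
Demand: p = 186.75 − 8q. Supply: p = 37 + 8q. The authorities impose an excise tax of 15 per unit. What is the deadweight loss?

Competitive equilibrium: 186.75 − 8q = 37 + 8q → q* = 9.3594, p* = 111.875.
With the tax, the buyer price exceeds the seller price by 15: (186.75 − 8q) − (37 + 8q) = 15 → q' = 8.4219.
Δq = 9.3594 − 8.4219 = 0.9375; the wedge equals the tax, 15.
Deadweight loss = ½ × 0.9375 × 15 = 7.03.

7.03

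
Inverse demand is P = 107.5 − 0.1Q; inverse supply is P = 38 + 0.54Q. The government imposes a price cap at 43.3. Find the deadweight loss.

Competitive equilibrium: 107.5 − 0.1Q = 38 + 0.54Q → Q* = 108.5938, P* = 96.6406.
At the ceiling P = 43.3, quantity supplied = (43.3 − 38)/0.54 = 9.8148.
Willingness to pay at Q' = 9.8148: 107.5 − 0.1·9.8148 = 106.5185.
ΔQ = 108.5938 − 9.8148 = 98.779; wedge = 106.5185 − 43.3 = 63.2185.
The triangle = ½ × 98.779 × 63.2185 = 3122.33.

3122.33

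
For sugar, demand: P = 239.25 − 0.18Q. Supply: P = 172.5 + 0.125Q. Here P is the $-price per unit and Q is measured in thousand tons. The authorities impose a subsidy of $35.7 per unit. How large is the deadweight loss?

Competitive equilibrium: 239.25 − 0.18Q = 172.5 + 0.125Q → Q* = 218.8525, P* = 199.8566.
The subsidy lowers effective supply by 35.7: P = 136.8 + 0.125Q.
New quantity: 239.25 − 0.18Q = 136.8 + 0.125Q → Q' = 335.9016.
Overproduction ΔQ = 335.9016 − 218.8525 = 117.0491; wedge = subsidy = 35.7.
Welfare loss = ½ × 117.0491 × 35.7 = $2089.33 thousand.

$2089.33 thousand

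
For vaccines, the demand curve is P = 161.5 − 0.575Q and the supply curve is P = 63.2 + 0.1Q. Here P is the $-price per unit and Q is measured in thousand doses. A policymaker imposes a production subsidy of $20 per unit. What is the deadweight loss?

$296.30 thousand

Competitive equilibrium: 161.5 − 0.575Q = 63.2 + 0.1Q → Q* = 145.6296, P* = 77.763.
The subsidy lowers effective supply by 20: P = 43.2 + 0.1Q.
New quantity: 161.5 − 0.575Q = 43.2 + 0.1Q → Q' = 175.2593.
Overproduction ΔQ = 175.2593 − 145.6296 = 29.6297; wedge = subsidy = 20.
DWL = ½ × 29.6297 × 20 = $296.30 thousand.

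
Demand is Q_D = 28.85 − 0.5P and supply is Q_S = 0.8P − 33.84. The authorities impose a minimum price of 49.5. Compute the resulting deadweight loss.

In inverse form: demand P = 57.7 − 2Q, supply P = 42.3 + 1.25Q.
Competitive equilibrium: 57.7 − 2Q = 42.3 + 1.25Q → Q* = 4.7385, P* = 48.2231.
At the floor P = 49.5, quantity demanded = (57.7 − 49.5)/2 = 4.1.
Sellers' marginal cost at Q' = 4.1: 42.3 + 1.25·4.1 = 47.425.
ΔQ = 4.7385 − 4.1 = 0.6385; wedge = 49.5 − 47.425 = 2.075.
Welfare loss = ½ × 0.6385 × 2.075 = 0.66.

0.66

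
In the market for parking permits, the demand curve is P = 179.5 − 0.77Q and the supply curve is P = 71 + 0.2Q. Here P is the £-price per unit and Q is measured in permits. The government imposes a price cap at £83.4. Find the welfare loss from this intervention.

£1205.51

Competitive equilibrium: 179.5 − 0.77Q = 71 + 0.2Q → Q* = 111.8557, P* = 93.3711.
At the ceiling P = 83.4, quantity supplied = (83.4 − 71)/0.2 = 62.
Willingness to pay at Q' = 62: 179.5 − 0.77·62 = 131.76.
ΔQ = 111.8557 − 62 = 49.8557; wedge = 131.76 − 83.4 = 48.36.
Deadweight loss = ½ × 49.8557 × 48.36 = £1205.51.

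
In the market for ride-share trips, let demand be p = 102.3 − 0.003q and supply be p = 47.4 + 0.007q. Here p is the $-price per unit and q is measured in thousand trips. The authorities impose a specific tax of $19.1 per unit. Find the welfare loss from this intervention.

$18240.50 thousand

Competitive equilibrium: 102.3 − 0.003q = 47.4 + 0.007q → q* = 5490, p* = 85.83.
With the tax, the buyer price exceeds the seller price by 19.1: (102.3 − 0.003q) − (47.4 + 0.007q) = 19.1 → q' = 3580.
Δq = 5490 − 3580 = 1910; the wedge equals the tax, 19.1.
Welfare loss = ½ × 1910 × 19.1 = $18240.50 thousand.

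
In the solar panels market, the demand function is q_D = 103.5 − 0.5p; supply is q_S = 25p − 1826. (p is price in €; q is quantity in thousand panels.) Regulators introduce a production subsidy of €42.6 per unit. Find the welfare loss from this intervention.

In inverse form: demand p = 207 − 2q, supply p = 73.04 + 0.04q.
Competitive equilibrium: 207 − 2q = 73.04 + 0.04q → q* = 65.6667, p* = 75.6667.
The subsidy lowers effective supply by 42.6: p = 30.44 + 0.04q.
New quantity: 207 − 2q = 30.44 + 0.04q → q' = 86.549.
Overproduction Δq = 86.549 − 65.6667 = 20.8823; wedge = subsidy = 42.6.
Welfare loss = ½ × 20.8823 × 42.6 = €444.79 thousand.

€444.79 thousand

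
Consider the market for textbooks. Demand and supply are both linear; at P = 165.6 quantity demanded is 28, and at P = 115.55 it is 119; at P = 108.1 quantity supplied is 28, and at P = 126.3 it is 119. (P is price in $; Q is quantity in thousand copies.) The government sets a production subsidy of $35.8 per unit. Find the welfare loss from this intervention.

Demand slope = (115.55 − 165.6)/(119 − 28) = −0.55, so P = 181 − 0.55Q.
Supply slope = (126.3 − 108.1)/(119 − 28) = 0.2, so P = 102.5 + 0.2Q.
Competitive equilibrium: 181 − 0.55Q = 102.5 + 0.2Q → Q* = 104.6667, P* = 123.4333.
The subsidy lowers effective supply by 35.8: P = 66.7 + 0.2Q.
New quantity: 181 − 0.55Q = 66.7 + 0.2Q → Q' = 152.4.
Overproduction ΔQ = 152.4 − 104.6667 = 47.7333; wedge = subsidy = 35.8.
DWL = ½ × 47.7333 × 35.8 = $854.43 thousand.

$854.43 thousand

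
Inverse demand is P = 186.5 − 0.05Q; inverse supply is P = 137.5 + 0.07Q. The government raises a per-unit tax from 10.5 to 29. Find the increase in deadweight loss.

3044.79

Competitive equilibrium: 186.5 − 0.05Q = 137.5 + 0.07Q → Q* = 408.3333, P* = 166.0833.
For a per-unit tax t: ΔQ = t/0.12, so DWL = ½·t·(t/0.12) = t²/0.24.
At t = 10.5: DWL = 459.375. At t = 29: DWL = 3504.167.
Increase = 3504.167 − 459.375 = 3044.79.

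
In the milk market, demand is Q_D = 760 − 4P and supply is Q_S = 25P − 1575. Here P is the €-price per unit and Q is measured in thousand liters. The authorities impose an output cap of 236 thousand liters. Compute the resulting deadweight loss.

€5912.54 thousand

In inverse form: demand P = 190 − 0.25Q, supply P = 63 + 0.04Q.
Competitive equilibrium: 190 − 0.25Q = 63 + 0.04Q → Q* = 437.931, P* = 80.5172.
At Q = 236: demand price = 190 − 0.25·236 = 131; supply price = 63 + 0.04·236 = 72.44.
ΔQ = 437.931 − 236 = 201.931; wedge = 131 − 72.44 = 58.56.
Deadweight loss = ½ × 201.931 × 58.56 = €5912.54 thousand.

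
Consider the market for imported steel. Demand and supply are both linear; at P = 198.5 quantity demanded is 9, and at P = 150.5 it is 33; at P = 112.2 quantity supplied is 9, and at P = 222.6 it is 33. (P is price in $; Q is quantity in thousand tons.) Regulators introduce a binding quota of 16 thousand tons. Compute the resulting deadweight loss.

$121.82 thousand

Demand slope = (150.5 − 198.5)/(33 − 9) = −2, so P = 216.5 − 2Q.
Supply slope = (222.6 − 112.2)/(33 − 9) = 4.6, so P = 70.8 + 4.6Q.
Competitive equilibrium: 216.5 − 2Q = 70.8 + 4.6Q → Q* = 22.0758, P* = 172.3485.
At Q = 16: demand price = 216.5 − 2·16 = 184.5; supply price = 70.8 + 4.6·16 = 144.4.
ΔQ = 22.0758 − 16 = 6.0758; wedge = 184.5 − 144.4 = 40.1.
DWL = ½ × 6.0758 × 40.1 = $121.82 thousand.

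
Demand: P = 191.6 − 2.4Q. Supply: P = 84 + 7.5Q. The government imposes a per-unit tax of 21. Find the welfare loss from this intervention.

Competitive equilibrium: 191.6 − 2.4Q = 84 + 7.5Q → Q* = 10.8687, P* = 165.5152.
With the tax, the buyer price exceeds the seller price by 21: (191.6 − 2.4Q) − (84 + 7.5Q) = 21 → Q' = 8.7475.
ΔQ = 10.8687 − 8.7475 = 2.1212; the wedge equals the tax, 21.
DWL = ½ × 2.1212 × 21 = 22.27.

22.27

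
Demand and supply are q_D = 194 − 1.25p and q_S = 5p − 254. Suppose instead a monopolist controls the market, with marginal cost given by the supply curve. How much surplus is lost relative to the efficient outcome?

1076.48

In inverse form: demand p = 155.2 − 0.8q, supply p = 50.8 + 0.2q.
Competitive equilibrium: 155.2 − 0.8q = 50.8 + 0.2q → q* = 104.4, p* = 71.68.
Marginal revenue: MR = 155.2 − 1.6q. Set MR = MC: 155.2 − 1.6q = 50.8 + 0.2q → q_m = 58.
Price p_m = 155.2 − 0.8·58 = 108.8; MC(q_m) = 50.8 + 0.2·58 = 62.4.
Competitive q* = 104.4, so Δq = 46.4; wedge = 108.8 − 62.4 = 46.4.
DWL = ½ × 46.4 × 46.4 = 1076.48.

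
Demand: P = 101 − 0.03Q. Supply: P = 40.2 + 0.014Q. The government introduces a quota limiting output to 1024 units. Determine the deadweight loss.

2816.74

Competitive equilibrium: 101 − 0.03Q = 40.2 + 0.014Q → Q* = 1381.8182, P* = 59.5455.
At Q = 1024: demand price = 101 − 0.03·1024 = 70.28; supply price = 40.2 + 0.014·1024 = 54.536.
ΔQ = 1381.8182 − 1024 = 357.8182; wedge = 70.28 − 54.536 = 15.744.
Welfare loss = ½ × 357.8182 × 15.744 = 2816.74.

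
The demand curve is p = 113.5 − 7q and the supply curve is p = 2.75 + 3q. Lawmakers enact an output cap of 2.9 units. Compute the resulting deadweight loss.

Competitive equilibrium: 113.5 − 7q = 2.75 + 3q → q* = 11.075, p* = 35.975.
At q = 2.9: demand price = 113.5 − 7·2.9 = 93.2; supply price = 2.75 + 3·2.9 = 11.45.
Δq = 11.075 − 2.9 = 8.175; wedge = 93.2 − 11.45 = 81.75.
Welfare loss = ½ × 8.175 × 81.75 = 334.15.

334.15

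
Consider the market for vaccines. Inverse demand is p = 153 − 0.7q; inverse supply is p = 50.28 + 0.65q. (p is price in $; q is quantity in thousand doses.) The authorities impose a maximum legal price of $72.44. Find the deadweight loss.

$1190.51 thousand

Competitive equilibrium: 153 − 0.7q = 50.28 + 0.65q → q* = 76.0889, p* = 99.7378.
At the ceiling p = 72.44, quantity supplied = (72.44 − 50.28)/0.65 = 34.0923.
Willingness to pay at q' = 34.0923: 153 − 0.7·34.0923 = 129.1354.
Δq = 76.0889 − 34.0923 = 41.9966; wedge = 129.1354 − 72.44 = 56.6954.
Deadweight loss = ½ × 41.9966 × 56.6954 = $1190.51 thousand.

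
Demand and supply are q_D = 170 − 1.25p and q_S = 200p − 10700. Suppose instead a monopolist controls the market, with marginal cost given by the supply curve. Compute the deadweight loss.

In inverse form: demand p = 136 − 0.8q, supply p = 53.5 + 0.005q.
Competitive equilibrium: 136 − 0.8q = 53.5 + 0.005q → q* = 102.4845, p* = 54.0124.
Marginal revenue: MR = 136 − 1.6q. Set MR = MC: 136 − 1.6q = 53.5 + 0.005q → q_m = 51.4019.
Price p_m = 136 − 0.8·51.4019 = 94.8785; MC(q_m) = 53.5 + 0.005·51.4019 = 53.757.
Competitive q* = 102.4845, so Δq = 51.0826; wedge = 94.8785 − 53.757 = 41.1215.
DWL = ½ × 51.0826 × 41.1215 = 1050.30.

1050.30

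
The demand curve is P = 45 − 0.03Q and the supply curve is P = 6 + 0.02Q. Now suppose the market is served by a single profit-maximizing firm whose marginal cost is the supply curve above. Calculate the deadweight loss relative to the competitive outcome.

2138.91

Competitive equilibrium: 45 − 0.03Q = 6 + 0.02Q → Q* = 780, P* = 21.6.
Marginal revenue: MR = 45 − 0.06Q. Set MR = MC: 45 − 0.06Q = 6 + 0.02Q → Q_m = 487.5.
Price P_m = 45 − 0.03·487.5 = 30.375; MC(Q_m) = 6 + 0.02·487.5 = 15.75.
Competitive Q* = 780, so ΔQ = 292.5; wedge = 30.375 − 15.75 = 14.625.
Welfare loss = ½ × 292.5 × 14.625 = 2138.91.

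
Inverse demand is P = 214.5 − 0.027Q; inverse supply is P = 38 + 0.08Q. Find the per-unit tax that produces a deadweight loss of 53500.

Competitive equilibrium: 214.5 − 0.027Q = 38 + 0.08Q → Q* = 1649.5327, P* = 169.9626.
A tax t gives ΔQ = t/0.107 and wedge t, so DWL = t²/0.214.
t²/0.214 = 53500 → t² = 11449 → t = 107.

107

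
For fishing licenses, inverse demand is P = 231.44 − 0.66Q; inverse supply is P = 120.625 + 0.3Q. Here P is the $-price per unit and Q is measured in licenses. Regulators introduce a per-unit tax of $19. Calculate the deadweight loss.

$188.02

Competitive equilibrium: 231.44 − 0.66Q = 120.625 + 0.3Q → Q* = 115.4323, P* = 155.2547.
With the tax, the buyer price exceeds the seller price by 19: (231.44 − 0.66Q) − (120.625 + 0.3Q) = 19 → Q' = 95.6406.
ΔQ = 115.4323 − 95.6406 = 19.7917; the wedge equals the tax, 19.
Welfare loss = ½ × 19.7917 × 19 = $188.02.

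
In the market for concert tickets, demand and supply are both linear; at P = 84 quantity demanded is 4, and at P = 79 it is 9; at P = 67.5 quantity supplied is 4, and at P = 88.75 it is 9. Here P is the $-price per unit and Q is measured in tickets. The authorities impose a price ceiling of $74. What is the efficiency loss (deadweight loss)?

Demand slope = (79 − 84)/(9 − 4) = −1, so P = 88 − Q.
Supply slope = (88.75 − 67.5)/(9 − 4) = 4.25, so P = 50.5 + 4.25Q.
Competitive equilibrium: 88 − Q = 50.5 + 4.25Q → Q* = 7.1429, P* = 80.8571.
At the ceiling P = 74, quantity supplied = (74 − 50.5)/4.25 = 5.5294.
Willingness to pay at Q' = 5.5294: 88 − 1·5.5294 = 82.4706.
ΔQ = 7.1429 − 5.5294 = 1.6135; wedge = 82.4706 − 74 = 8.4706.
Welfare loss = ½ × 1.6135 × 8.4706 = $6.83.

$6.83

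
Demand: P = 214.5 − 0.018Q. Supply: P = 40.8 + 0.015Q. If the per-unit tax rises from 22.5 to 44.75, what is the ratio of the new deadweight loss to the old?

3.956

Competitive equilibrium: 214.5 − 0.018Q = 40.8 + 0.015Q → Q* = 5263.6364, P* = 119.7545.
For a per-unit tax t: ΔQ = t/0.033, so DWL = ½·t·(t/0.033) = t²/0.066.
At t = 22.5: DWL = 7670.455. At t = 44.75: DWL = 30341.856.
Ratio = (44.75/22.5)² = 3.956.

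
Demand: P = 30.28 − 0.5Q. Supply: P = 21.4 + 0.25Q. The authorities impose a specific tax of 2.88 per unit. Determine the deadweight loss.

5.53

Competitive equilibrium: 30.28 − 0.5Q = 21.4 + 0.25Q → Q* = 11.84, P* = 24.36.
With the tax, the buyer price exceeds the seller price by 2.88: (30.28 − 0.5Q) − (21.4 + 0.25Q) = 2.88 → Q' = 8.
ΔQ = 11.84 − 8 = 3.84; the wedge equals the tax, 2.88.
DWL = ½ × 3.84 × 2.88 = 5.53.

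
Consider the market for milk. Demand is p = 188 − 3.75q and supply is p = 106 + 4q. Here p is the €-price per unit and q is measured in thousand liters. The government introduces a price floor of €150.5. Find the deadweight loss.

€1.31 thousand

Competitive equilibrium: 188 − 3.75q = 106 + 4q → q* = 10.5806, p* = 148.3226.
At the floor p = 150.5, quantity demanded = (188 − 150.5)/3.75 = 10.
Sellers' marginal cost at q' = 10: 106 + 4·10 = 146.
Δq = 10.5806 − 10 = 0.5806; wedge = 150.5 − 146 = 4.5.
DWL = ½ × 0.5806 × 4.5 = €1.31 thousand.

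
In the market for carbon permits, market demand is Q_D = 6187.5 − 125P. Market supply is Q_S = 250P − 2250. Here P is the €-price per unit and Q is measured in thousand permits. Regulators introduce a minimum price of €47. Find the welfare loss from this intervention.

In inverse form: demand P = 49.5 − 0.008Q, supply P = 9 + 0.004Q.
Competitive equilibrium: 49.5 − 0.008Q = 9 + 0.004Q → Q* = 3375, P* = 22.5.
At the floor P = 47, quantity demanded = (49.5 − 47)/0.008 = 312.5.
Sellers' marginal cost at Q' = 312.5: 9 + 0.004·312.5 = 10.25.
ΔQ = 3375 − 312.5 = 3062.5; wedge = 47 − 10.25 = 36.75.
Deadweight loss = ½ × 3062.5 × 36.75 = €56273.44 thousand.

€56273.44 thousand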